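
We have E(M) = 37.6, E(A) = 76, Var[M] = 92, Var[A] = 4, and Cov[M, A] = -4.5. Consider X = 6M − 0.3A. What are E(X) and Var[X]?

E(X) = 6·E(M) + (-0.3)·E(A) = 6·37.6 + (-0.3)·76 = 202.8.
Var[X] = a²·Var[M] + b²·Var[A] + 2ab·Cov[M, A] with a = 6, b = -0.3.
= 6²·92 + (-0.3)²·4 + 2·6·(-0.3)·(-4.5)
= 3312 + 0.36 + 16.2 = 3328.56.

E(X) = 202.8, Var[X] = 3328.56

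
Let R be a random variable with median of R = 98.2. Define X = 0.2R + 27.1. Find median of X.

A linear map preserves order up to sign, so median of X = a·median of R + b = 0.2·98.2 + 27.1 = 46.74.

median of X = 46.74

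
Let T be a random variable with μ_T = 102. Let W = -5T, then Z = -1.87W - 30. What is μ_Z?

μ_W = (-5)·102 = -510.
μ_Z = (-1.87)·(-510) + (-30) = 923.7.

μ_Z = 923.7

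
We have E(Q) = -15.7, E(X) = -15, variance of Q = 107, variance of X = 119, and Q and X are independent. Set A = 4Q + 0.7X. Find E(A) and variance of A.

E(A) = -73.3, variance of A = 1770.31

E(A) = 4·E(Q) + 0.7·E(X) = 4·(-15.7) + 0.7·(-15) = -73.3.
variance of A = a²·variance of Q + b²·variance of X + 2ab·covariance of Q and X with a = 4, b = 0.7.
Independence gives covariance of Q and X = 0.
= 4²·107 + 0.7²·119 + 2·4·0.7·0
= 1712 + 58.31 + 0 = 1770.31.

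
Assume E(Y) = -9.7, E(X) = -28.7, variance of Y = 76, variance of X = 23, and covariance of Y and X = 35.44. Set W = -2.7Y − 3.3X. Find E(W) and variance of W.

E(W) = (-2.7)·E(Y) + (-3.3)·E(X) = (-2.7)·(-9.7) + (-3.3)·(-28.7) = 120.9.
variance of W = a²·variance of Y + b²·variance of X + 2ab·covariance of Y and X with a = -2.7, b = -3.3.
= (-2.7)²·76 + (-3.3)²·23 + 2·(-2.7)·(-3.3)·35.44
= 554.04 + 250.47 + 631.5408 = 1436.0508.

E(W) = 120.9, variance of W = 1436.0508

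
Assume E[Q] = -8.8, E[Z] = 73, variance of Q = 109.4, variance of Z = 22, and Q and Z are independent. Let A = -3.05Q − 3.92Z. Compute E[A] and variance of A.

E[A] = -259.32, variance of A = 1355.7543

E[A] = (-3.05)·E[Q] + (-3.92)·E[Z] = (-3.05)·(-8.8) + (-3.92)·73 = -259.32.
variance of A = a²·variance of Q + b²·variance of Z + 2ab·Cov(Q, Z) with a = -3.05, b = -3.92.
Independence gives Cov(Q, Z) = 0.
= (-3.05)²·109.4 + (-3.92)²·22 + 2·(-3.05)·(-3.92)·0
= 1017.6935 + 338.0608 + 0 = 1355.7543.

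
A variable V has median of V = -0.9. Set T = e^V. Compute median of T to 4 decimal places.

e^V is monotone on this domain, so median of T = exp(-0.9) ≈ 0.4066.

median of T = 0.4066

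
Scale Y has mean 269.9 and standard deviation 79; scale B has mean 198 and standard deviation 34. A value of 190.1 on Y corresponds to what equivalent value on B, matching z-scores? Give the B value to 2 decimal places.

B = 163.66

z = (190.1 − 269.9)/79 ≈ -1.0101.
B = 198 + z·34 = 198 + (190.1 − 269.9)·34/79 ≈ 163.66.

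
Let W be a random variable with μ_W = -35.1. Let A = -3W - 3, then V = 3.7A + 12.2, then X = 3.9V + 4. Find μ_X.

μ_X = 1527.769

μ_A = (-3)·(-35.1) + (-3) = 102.3.
μ_V = 3.7·102.3 + 12.2 = 390.71.
μ_X = 3.9·390.71 + 4 = 1527.769.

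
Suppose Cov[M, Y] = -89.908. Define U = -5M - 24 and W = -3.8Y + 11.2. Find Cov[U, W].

Cov[U, W] = -1708.252

Cov[U, W] = a·c·Cov[M, Y] = (-5)·(-3.8)·(-89.908) = -1708.252. Additive constants drop out.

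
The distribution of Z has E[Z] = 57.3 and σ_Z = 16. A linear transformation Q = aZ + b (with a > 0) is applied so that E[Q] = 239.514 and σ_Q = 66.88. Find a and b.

a = 4.18, b = 0

σ_Q = a·σ_Z (a > 0), so a = 66.88/16 = 4.18.
E[Q] = a·E[Z] + b, so b = 239.514 − 4.18·57.3 = 0.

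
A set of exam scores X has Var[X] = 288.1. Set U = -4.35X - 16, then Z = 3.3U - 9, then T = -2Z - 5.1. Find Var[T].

Var[T] = 237470.48721

Var[U] = (-4.35)²·288.1 = 5451.57225.
Var[Z] = 3.3²·5451.57225 = 59367.6218025.
Var[T] = (-2)²·59367.6218025 = 237470.48721.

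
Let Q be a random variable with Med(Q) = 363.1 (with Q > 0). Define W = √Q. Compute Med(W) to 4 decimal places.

√Q is monotone on this domain, so Med(W) = √(363.1) ≈ 19.0552.

Med(W) = 19.0552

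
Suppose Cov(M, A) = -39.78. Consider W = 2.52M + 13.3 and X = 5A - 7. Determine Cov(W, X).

Cov(W, X) = -501.228

Cov(W, X) = a·c·Cov(M, A) = 2.52·5·(-39.78) = -501.228. Additive constants drop out.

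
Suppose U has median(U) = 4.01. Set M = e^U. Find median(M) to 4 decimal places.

median(M) = 55.1469

e^U is monotone on this domain, so median(M) = exp(4.01) ≈ 55.1469.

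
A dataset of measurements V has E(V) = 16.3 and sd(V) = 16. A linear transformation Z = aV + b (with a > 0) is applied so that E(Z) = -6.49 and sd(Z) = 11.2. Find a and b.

a = 0.7, b = -17.9

sd(Z) = a·sd(V) (a > 0), so a = 11.2/16 = 0.7.
E(Z) = a·E(V) + b, so b = -6.49 − 0.7·16.3 = -17.9.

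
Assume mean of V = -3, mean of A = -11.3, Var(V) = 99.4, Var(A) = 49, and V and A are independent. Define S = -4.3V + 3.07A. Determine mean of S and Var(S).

mean of S = -21.791, Var(S) = 2299.7261

mean of S = (-4.3)·mean of V + 3.07·mean of A = (-4.3)·(-3) + 3.07·(-11.3) = -21.791.
Var(S) = a²·Var(V) + b²·Var(A) + 2ab·Cov(V, A) with a = -4.3, b = 3.07.
Independence gives Cov(V, A) = 0.
= (-4.3)²·99.4 + 3.07²·49 + 2·(-4.3)·3.07·0
= 1837.906 + 461.8201 + 0 = 2299.7261.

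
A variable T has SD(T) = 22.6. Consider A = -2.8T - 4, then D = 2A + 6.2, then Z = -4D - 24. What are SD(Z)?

SD(Z) = 506.24

SD(A) = |-2.8|·22.6 = 63.28.
SD(D) = |2|·63.28 = 126.56.
SD(Z) = |-4|·126.56 = 506.24.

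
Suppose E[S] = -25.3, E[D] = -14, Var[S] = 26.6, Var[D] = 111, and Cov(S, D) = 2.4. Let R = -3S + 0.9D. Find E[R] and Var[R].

E[R] = (-3)·E[S] + 0.9·E[D] = (-3)·(-25.3) + 0.9·(-14) = 63.3.
Var[R] = a²·Var[S] + b²·Var[D] + 2ab·Cov(S, D) with a = -3, b = 0.9.
= (-3)²·26.6 + 0.9²·111 + 2·(-3)·0.9·2.4
= 239.4 + 89.91 + (-12.96) = 316.35.

E[R] = 63.3, Var[R] = 316.35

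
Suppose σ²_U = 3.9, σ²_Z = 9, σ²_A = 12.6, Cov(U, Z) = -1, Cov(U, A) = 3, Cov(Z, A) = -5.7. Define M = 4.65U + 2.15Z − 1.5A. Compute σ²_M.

σ²_M = 129.20025

σ²_M = a²·σ²_U + b²·σ²_Z + c²·σ²_A + 2ab·Cov(U, Z) + 2ac·Cov(U, A) + 2bc·Cov(Z, A), with a = 4.65, b = 2.15, c = -1.5.
= 84.32775 + 41.6025 + 28.35 + (-19.995) + (-41.85) + 36.765
= 129.20025.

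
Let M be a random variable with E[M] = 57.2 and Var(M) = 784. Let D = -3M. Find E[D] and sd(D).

D = -3M is linear with a = -3, b = 0.
E[D] = a·E[M] + b = (-3)·57.2 = -171.6.
sd(M) = √784 = 28.
sd(D) = |a|·sd(M) = |-3|·28 = 84.

E[D] = -171.6, sd(D) = 84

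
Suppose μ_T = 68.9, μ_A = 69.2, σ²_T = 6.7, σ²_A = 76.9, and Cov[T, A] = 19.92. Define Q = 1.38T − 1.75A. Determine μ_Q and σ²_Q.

μ_Q = 1.38·μ_T + (-1.75)·μ_A = 1.38·68.9 + (-1.75)·69.2 = -26.018.
σ²_Q = a²·σ²_T + b²·σ²_A + 2ab·Cov[T, A] with a = 1.38, b = -1.75.
= 1.38²·6.7 + (-1.75)²·76.9 + 2·1.38·(-1.75)·19.92
= 12.75948 + 235.50625 + (-96.2136) = 152.05213.

μ_Q = -26.018, σ²_Q = 152.05213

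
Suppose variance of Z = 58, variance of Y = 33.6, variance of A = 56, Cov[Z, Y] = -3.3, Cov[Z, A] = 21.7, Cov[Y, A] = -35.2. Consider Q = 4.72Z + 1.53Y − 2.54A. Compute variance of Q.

variance of Q = a²·variance of Z + b²·variance of Y + c²·variance of A + 2ab·Cov[Z, Y] + 2ac·Cov[Z, A] + 2bc·Cov[Y, A], with a = 4.72, b = 1.53, c = -2.54.
= 1292.1472 + 78.65424 + 361.2896 + (-47.66256) + (-520.31392) + 273.58848
= 1437.70304.

variance of Q = 1437.70304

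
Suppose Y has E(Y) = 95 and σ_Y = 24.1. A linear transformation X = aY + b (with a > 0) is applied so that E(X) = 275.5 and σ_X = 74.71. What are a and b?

σ_X = a·σ_Y (a > 0), so a = 74.71/24.1 = 3.1.
E(X) = a·E(Y) + b, so b = 275.5 − 3.1·95 = -19.

a = 3.1, b = -19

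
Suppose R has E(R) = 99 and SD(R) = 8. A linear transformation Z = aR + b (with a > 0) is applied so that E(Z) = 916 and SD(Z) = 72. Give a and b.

SD(Z) = a·SD(R) (a > 0), so a = 72/8 = 9.
E(Z) = a·E(R) + b, so b = 916 − 9·99 = 25.

a = 9, b = 25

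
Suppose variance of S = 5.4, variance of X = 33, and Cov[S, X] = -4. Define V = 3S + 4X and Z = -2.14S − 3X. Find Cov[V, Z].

Cov[V, Z] = -360.428

By bilinearity, Cov[V, Z] = ac·variance of S + bd·variance of X + (ad+bc)·Cov[S, X], with a=3, b=4, c=-2.14, d=-3.
ac·variance of S = 3·(-2.14)·5.4 = -34.668
bd·variance of X = 4·(-3)·33 = -396
(ad+bc)·Cov[S, X] = (-17.56)·(-4) = 70.24
Cov[V, Z] = -34.668 + (-396) + 70.24 = -360.428.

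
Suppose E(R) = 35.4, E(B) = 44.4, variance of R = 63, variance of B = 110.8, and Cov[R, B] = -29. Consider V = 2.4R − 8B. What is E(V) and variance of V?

E(V) = -270.24, variance of V = 8567.68

E(V) = 2.4·E(R) + (-8)·E(B) = 2.4·35.4 + (-8)·44.4 = -270.24.
variance of V = a²·variance of R + b²·variance of B + 2ab·Cov[R, B] with a = 2.4, b = -8.
= 2.4²·63 + (-8)²·110.8 + 2·2.4·(-8)·(-29)
= 362.88 + 7091.2 + 1113.6 = 8567.68.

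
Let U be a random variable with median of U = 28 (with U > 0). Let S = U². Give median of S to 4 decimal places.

median of S = 784

U² is monotone on this domain, so median of S = square(28) = 784.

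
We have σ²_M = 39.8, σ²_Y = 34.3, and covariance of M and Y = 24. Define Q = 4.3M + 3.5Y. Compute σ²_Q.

σ²_Q = a²·σ²_M + b²·σ²_Y + 2ab·covariance of M and Y with a = 4.3, b = 3.5.
= 4.3²·39.8 + 3.5²·34.3 + 2·4.3·3.5·24
= 735.902 + 420.175 + 722.4 = 1878.477.

σ²_Q = 1878.477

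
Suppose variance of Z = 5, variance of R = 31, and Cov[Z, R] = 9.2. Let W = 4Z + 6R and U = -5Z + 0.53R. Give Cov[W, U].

Cov[W, U] = -257.916

By bilinearity, Cov[W, U] = ac·variance of Z + bd·variance of R + (ad+bc)·Cov[Z, R], with a=4, b=6, c=-5, d=0.53.
ac·variance of Z = 4·(-5)·5 = -100
bd·variance of R = 6·0.53·31 = 98.58
(ad+bc)·Cov[Z, R] = (-27.88)·9.2 = -256.496
Cov[W, U] = -100 + 98.58 + (-256.496) = -257.916.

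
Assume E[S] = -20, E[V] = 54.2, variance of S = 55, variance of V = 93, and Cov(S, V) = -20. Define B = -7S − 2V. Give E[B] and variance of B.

E[B] = 31.6, variance of B = 2507

E[B] = (-7)·E[S] + (-2)·E[V] = (-7)·(-20) + (-2)·54.2 = 31.6.
variance of B = a²·variance of S + b²·variance of V + 2ab·Cov(S, V) with a = -7, b = -2.
= (-7)²·55 + (-2)²·93 + 2·(-7)·(-2)·(-20)
= 2695 + 372 + (-560) = 2507.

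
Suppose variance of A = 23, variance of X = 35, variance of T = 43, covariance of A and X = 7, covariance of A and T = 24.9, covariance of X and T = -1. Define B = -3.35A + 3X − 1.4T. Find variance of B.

variance of B = a²·variance of A + b²·variance of X + c²·variance of T + 2ab·covariance of A and X + 2ac·covariance of A and T + 2bc·covariance of X and T, with a = -3.35, b = 3, c = -1.4.
= 258.1175 + 315 + 84.28 + (-140.7) + 233.562 + 8.4
= 758.6595.

variance of B = 758.6595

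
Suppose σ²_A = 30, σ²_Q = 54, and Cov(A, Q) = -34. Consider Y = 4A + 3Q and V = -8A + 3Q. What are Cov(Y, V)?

By bilinearity, Cov(Y, V) = ac·σ²_A + bd·σ²_Q + (ad+bc)·Cov(A, Q), with a=4, b=3, c=-8, d=3.
ac·σ²_A = 4·(-8)·30 = -960
bd·σ²_Q = 3·3·54 = 486
(ad+bc)·Cov(A, Q) = (-12)·(-34) = 408
Cov(Y, V) = -960 + 486 + 408 = -66.

Cov(Y, V) = -66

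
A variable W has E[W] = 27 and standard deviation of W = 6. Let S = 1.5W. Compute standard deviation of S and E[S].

S = 1.5W is linear with a = 1.5, b = 0.
standard deviation of S = |a|·standard deviation of W = |1.5|·6 = 9.
E[S] = a·E[W] + b = 1.5·27 = 40.5.

standard deviation of S = 9, E[S] = 40.5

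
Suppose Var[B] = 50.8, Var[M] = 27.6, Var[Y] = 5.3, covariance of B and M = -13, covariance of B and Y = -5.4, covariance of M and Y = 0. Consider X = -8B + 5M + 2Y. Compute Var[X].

Var[X] = a²·Var[B] + b²·Var[M] + c²·Var[Y] + 2ab·covariance of B and M + 2ac·covariance of B and Y + 2bc·covariance of M and Y, with a = -8, b = 5, c = 2.
= 3251.2 + 690 + 21.2 + 1040 + 172.8 + 0
= 5175.2.

Var[X] = 5175.2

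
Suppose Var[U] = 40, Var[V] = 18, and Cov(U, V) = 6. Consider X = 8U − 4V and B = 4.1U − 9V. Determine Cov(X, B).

Cov(X, B) = 1429.6

By bilinearity, Cov(X, B) = ac·Var[U] + bd·Var[V] + (ad+bc)·Cov(U, V), with a=8, b=-4, c=4.1, d=-9.
ac·Var[U] = 8·4.1·40 = 1312
bd·Var[V] = (-4)·(-9)·18 = 648
(ad+bc)·Cov(U, V) = (-88.4)·6 = -530.4
Cov(X, B) = 1312 + 648 + (-530.4) = 1429.6.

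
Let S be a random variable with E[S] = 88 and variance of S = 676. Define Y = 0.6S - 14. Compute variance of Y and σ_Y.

Y = 0.6S - 14 is linear with a = 0.6, b = -14.
variance of Y = a²·variance of S = 0.6²·676 = 243.36 (the additive constant -14 does not affect variance).
σ_S = √676 = 26.
σ_Y = |a|·σ_S = |0.6|·26 = 15.6.

variance of Y = 243.36, σ_Y = 15.6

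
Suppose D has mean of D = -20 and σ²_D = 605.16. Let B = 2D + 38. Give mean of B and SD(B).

B = 2D + 38 is linear with a = 2, b = 38.
mean of B = a·mean of D + b = 2·(-20) + 38 = -2.
SD(D) = √605.16 = 24.6.
SD(B) = |a|·SD(D) = |2|·24.6 = 49.2.

mean of B = -2, SD(B) = 49.2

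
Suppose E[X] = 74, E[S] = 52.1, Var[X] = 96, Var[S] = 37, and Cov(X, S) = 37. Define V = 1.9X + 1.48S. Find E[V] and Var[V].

E[V] = 217.708, Var[V] = 635.6928

E[V] = 1.9·E[X] + 1.48·E[S] = 1.9·74 + 1.48·52.1 = 217.708.
Var[V] = a²·Var[X] + b²·Var[S] + 2ab·Cov(X, S) with a = 1.9, b = 1.48.
= 1.9²·96 + 1.48²·37 + 2·1.9·1.48·37
= 346.56 + 81.0448 + 208.088 = 635.6928.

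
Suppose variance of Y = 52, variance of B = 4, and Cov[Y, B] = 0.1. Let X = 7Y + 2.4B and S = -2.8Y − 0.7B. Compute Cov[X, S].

Cov[X, S] = -1027.082

By bilinearity, Cov[X, S] = ac·variance of Y + bd·variance of B + (ad+bc)·Cov[Y, B], with a=7, b=2.4, c=-2.8, d=-0.7.
ac·variance of Y = 7·(-2.8)·52 = -1019.2
bd·variance of B = 2.4·(-0.7)·4 = -6.72
(ad+bc)·Cov[Y, B] = (-11.62)·0.1 = -1.162
Cov[X, S] = -1019.2 + (-6.72) + (-1.162) = -1027.082.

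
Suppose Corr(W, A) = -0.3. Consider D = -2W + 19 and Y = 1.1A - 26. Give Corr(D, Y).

Linear rescalings preserve |correlation|; the slopes -2 and 1.1 have opposite signs, so the correlation flips sign: Corr(D, Y) = −Corr(W, A) = 0.3.

Corr(D, Y) = 0.3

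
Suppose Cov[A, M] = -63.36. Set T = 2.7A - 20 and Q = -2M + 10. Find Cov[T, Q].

Cov[T, Q] = a·c·Cov[A, M] = 2.7·(-2)·(-63.36) = 342.144. Additive constants drop out.

Cov[T, Q] = 342.144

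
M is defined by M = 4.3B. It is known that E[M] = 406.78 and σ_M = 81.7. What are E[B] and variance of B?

From M = 4.3B: E[M] = a·E[B] + b, so E[B] = (E[M] − b)/a = (406.78 − 0)/4.3 = 94.6.
variance of M = 81.7² = 6674.89.
variance of M = a²·variance of B, so variance of B = 6674.89/4.3² = 361.

E[B] = 94.6, variance of B = 361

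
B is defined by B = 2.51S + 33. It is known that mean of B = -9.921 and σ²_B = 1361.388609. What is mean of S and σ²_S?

From B = 2.51S + 33: mean of B = a·mean of S + b, so mean of S = (mean of B − b)/a = (-9.921 − 33)/2.51 = -17.1.
σ²_B = a²·σ²_S, so σ²_S = 1361.388609/2.51² = 216.09.

mean of S = -17.1, σ²_S = 216.09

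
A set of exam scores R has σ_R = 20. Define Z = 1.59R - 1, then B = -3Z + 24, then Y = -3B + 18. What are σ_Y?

σ_Y = 286.2

σ_Z = |1.59|·20 = 31.8.
σ_B = |-3|·31.8 = 95.4.
σ_Y = |-3|·95.4 = 286.2.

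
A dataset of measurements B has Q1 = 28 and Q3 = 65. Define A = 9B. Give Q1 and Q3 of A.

Q1(A) = 252, Q3(A) = 585

a = 9 > 0: Q1(A) = a·Q1(B)+b = 252, Q3(A) = a·Q3(B)+b = 585.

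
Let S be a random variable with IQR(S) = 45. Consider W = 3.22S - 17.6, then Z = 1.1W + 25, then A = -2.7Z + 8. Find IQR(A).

IQR(W) = |3.22|·45 = 144.9.
IQR(Z) = |1.1|·144.9 = 159.39.
IQR(A) = |-2.7|·159.39 = 430.353.

IQR(A) = 430.353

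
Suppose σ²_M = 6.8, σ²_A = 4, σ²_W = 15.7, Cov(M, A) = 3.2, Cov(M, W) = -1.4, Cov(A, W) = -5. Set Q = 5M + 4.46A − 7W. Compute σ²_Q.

σ²_Q = a²·σ²_M + b²·σ²_A + c²·σ²_W + 2ab·Cov(M, A) + 2ac·Cov(M, W) + 2bc·Cov(A, W), with a = 5, b = 4.46, c = -7.
= 170 + 79.5664 + 769.3 + 142.72 + 98 + 312.2
= 1571.7864.

σ²_Q = 1571.7864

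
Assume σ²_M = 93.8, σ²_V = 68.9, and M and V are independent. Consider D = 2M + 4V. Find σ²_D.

σ²_D = a²·σ²_M + b²·σ²_V + 2ab·Cov[M, V] with a = 2, b = 4.
Independence gives Cov[M, V] = 0.
= 2²·93.8 + 4²·68.9 + 2·2·4·0
= 375.2 + 1102.4 + 0 = 1477.6.

σ²_D = 1477.6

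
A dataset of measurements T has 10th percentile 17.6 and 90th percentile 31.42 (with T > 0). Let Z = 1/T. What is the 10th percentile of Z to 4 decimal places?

1/T is decreasing on T > 0, so percentile order reverses: P_{10}(Z) uses P_{90}(T) = 31.42.
P_{10}(Z) = 1/31.42 ≈ 0.0318.

10th percentile of Z = 0.0318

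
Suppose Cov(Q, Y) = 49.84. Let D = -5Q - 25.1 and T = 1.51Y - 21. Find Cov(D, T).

Cov(D, T) = a·c·Cov(Q, Y) = (-5)·1.51·49.84 = -376.292. Additive constants drop out.

Cov(D, T) = -376.292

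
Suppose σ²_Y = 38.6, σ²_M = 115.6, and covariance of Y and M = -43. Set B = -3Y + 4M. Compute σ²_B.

σ²_B = 3229

σ²_B = a²·σ²_Y + b²·σ²_M + 2ab·covariance of Y and M with a = -3, b = 4.
= (-3)²·38.6 + 4²·115.6 + 2·(-3)·4·(-43)
= 347.4 + 1849.6 + 1032 = 3229.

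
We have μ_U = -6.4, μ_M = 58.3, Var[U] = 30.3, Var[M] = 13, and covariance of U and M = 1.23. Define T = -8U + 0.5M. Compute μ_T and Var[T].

μ_T = (-8)·μ_U + 0.5·μ_M = (-8)·(-6.4) + 0.5·58.3 = 80.35.
Var[T] = a²·Var[U] + b²·Var[M] + 2ab·covariance of U and M with a = -8, b = 0.5.
= (-8)²·30.3 + 0.5²·13 + 2·(-8)·0.5·1.23
= 1939.2 + 3.25 + (-9.84) = 1932.61.

μ_T = 80.35, Var[T] = 1932.61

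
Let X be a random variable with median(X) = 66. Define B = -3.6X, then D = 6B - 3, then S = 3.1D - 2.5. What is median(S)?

median(S) = -4431.16

median(B) = (-3.6)·66 = -237.6.
median(D) = 6·(-237.6) + (-3) = -1428.6.
median(S) = 3.1·(-1428.6) + (-2.5) = -4431.16.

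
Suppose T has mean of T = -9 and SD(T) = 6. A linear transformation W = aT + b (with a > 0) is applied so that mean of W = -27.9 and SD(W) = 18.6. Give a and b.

a = 3.1, b = 0

SD(W) = a·SD(T) (a > 0), so a = 18.6/6 = 3.1.
mean of W = a·mean of T + b, so b = -27.9 − 3.1·(-9) = 0.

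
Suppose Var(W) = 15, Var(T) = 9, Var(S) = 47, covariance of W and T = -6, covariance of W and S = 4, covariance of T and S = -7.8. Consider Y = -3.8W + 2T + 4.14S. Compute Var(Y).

Var(Y) = a²·Var(W) + b²·Var(T) + c²·Var(S) + 2ab·covariance of W and T + 2ac·covariance of W and S + 2bc·covariance of T and S, with a = -3.8, b = 2, c = 4.14.
= 216.6 + 36 + 805.5612 + 91.2 + (-125.856) + (-129.168)
= 894.3372.

Var(Y) = 894.3372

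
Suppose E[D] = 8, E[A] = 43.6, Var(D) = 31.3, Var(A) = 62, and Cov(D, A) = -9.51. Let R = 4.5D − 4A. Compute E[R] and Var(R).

E[R] = 4.5·E[D] + (-4)·E[A] = 4.5·8 + (-4)·43.6 = -138.4.
Var(R) = a²·Var(D) + b²·Var(A) + 2ab·Cov(D, A) with a = 4.5, b = -4.
= 4.5²·31.3 + (-4)²·62 + 2·4.5·(-4)·(-9.51)
= 633.825 + 992 + 342.36 = 1968.185.

E[R] = -138.4, Var(R) = 1968.185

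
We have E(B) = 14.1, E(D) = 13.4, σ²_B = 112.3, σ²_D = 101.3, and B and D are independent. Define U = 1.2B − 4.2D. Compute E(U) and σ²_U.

E(U) = 1.2·E(B) + (-4.2)·E(D) = 1.2·14.1 + (-4.2)·13.4 = -39.36.
σ²_U = a²·σ²_B + b²·σ²_D + 2ab·Cov[B, D] with a = 1.2, b = -4.2.
Independence gives Cov[B, D] = 0.
= 1.2²·112.3 + (-4.2)²·101.3 + 2·1.2·(-4.2)·0
= 161.712 + 1786.932 + 0 = 1948.644.

E(U) = -39.36, σ²_U = 1948.644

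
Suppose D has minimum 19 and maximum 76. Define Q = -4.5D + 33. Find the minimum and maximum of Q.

a = -4.5 < 0, so order reverses: min(Q) = a·max(D)+b = (-4.5)·76 + 33 = -309; max(Q) = a·min(D)+b = (-4.5)·19 + 33 = -52.5.

min(Q) = -309, max(Q) = -52.5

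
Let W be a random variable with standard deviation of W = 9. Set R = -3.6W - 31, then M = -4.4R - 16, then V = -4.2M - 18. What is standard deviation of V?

standard deviation of V = 598.752

standard deviation of R = |-3.6|·9 = 32.4.
standard deviation of M = |-4.4|·32.4 = 142.56.
standard deviation of V = |-4.2|·142.56 = 598.752.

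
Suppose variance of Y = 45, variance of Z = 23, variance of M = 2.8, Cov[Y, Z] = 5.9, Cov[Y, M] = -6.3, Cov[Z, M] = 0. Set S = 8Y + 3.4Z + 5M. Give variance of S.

variance of S = a²·variance of Y + b²·variance of Z + c²·variance of M + 2ab·Cov[Y, Z] + 2ac·Cov[Y, M] + 2bc·Cov[Z, M], with a = 8, b = 3.4, c = 5.
= 2880 + 265.88 + 70 + 320.96 + (-504) + 0
= 3032.84.

variance of S = 3032.84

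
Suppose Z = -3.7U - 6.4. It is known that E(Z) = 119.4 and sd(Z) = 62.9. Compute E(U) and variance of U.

E(U) = -34, variance of U = 289

From Z = -3.7U - 6.4: E(Z) = a·E(U) + b, so E(U) = (E(Z) − b)/a = (119.4 − (-6.4))/(-3.7) = -34.
variance of Z = 62.9² = 3956.41.
variance of Z = a²·variance of U, so variance of U = 3956.41/(-3.7)² = 289.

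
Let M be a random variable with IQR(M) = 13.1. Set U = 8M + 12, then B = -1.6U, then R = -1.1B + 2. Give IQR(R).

IQR(U) = |8|·13.1 = 104.8.
IQR(B) = |-1.6|·104.8 = 167.68.
IQR(R) = |-1.1|·167.68 = 184.448.

IQR(R) = 184.448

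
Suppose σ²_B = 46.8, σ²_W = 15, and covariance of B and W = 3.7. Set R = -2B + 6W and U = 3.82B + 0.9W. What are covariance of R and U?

By bilinearity, covariance of R and U = ac·σ²_B + bd·σ²_W + (ad+bc)·covariance of B and W, with a=-2, b=6, c=3.82, d=0.9.
ac·σ²_B = (-2)·3.82·46.8 = -357.552
bd·σ²_W = 6·0.9·15 = 81
(ad+bc)·covariance of B and W = (21.12)·3.7 = 78.144
covariance of R and U = -357.552 + 81 + 78.144 = -198.408.

covariance of R and U = -198.408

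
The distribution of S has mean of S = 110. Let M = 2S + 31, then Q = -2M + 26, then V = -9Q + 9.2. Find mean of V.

mean of M = 2·110 + 31 = 251.
mean of Q = (-2)·251 + 26 = -476.
mean of V = (-9)·(-476) + 9.2 = 4293.2.

mean of V = 4293.2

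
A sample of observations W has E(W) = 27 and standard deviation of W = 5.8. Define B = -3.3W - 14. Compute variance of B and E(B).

variance of B = 366.3396, E(B) = -103.1

B = -3.3W - 14 is linear with a = -3.3, b = -14.
variance of W = 5.8² = 33.64.
variance of B = a²·variance of W = (-3.3)²·33.64 = 366.3396 (the additive constant -14 does not affect variance).
E(B) = a·E(W) + b = (-3.3)·27 + (-14) = -103.1.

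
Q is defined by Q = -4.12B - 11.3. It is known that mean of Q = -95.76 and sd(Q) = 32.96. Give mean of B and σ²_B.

From Q = -4.12B - 11.3: mean of Q = a·mean of B + b, so mean of B = (mean of Q − b)/a = (-95.76 − (-11.3))/(-4.12) = 20.5.
σ²_Q = 32.96² = 1086.3616.
σ²_Q = a²·σ²_B, so σ²_B = 1086.3616/(-4.12)² = 64.

mean of B = 20.5, σ²_B = 64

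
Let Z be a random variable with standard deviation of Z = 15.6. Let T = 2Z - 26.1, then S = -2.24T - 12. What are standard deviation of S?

standard deviation of T = |2|·15.6 = 31.2.
standard deviation of S = |-2.24|·31.2 = 69.888.

standard deviation of S = 69.888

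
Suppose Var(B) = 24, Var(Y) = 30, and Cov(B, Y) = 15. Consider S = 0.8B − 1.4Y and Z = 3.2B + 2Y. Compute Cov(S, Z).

By bilinearity, Cov(S, Z) = ac·Var(B) + bd·Var(Y) + (ad+bc)·Cov(B, Y), with a=0.8, b=-1.4, c=3.2, d=2.
ac·Var(B) = 0.8·3.2·24 = 61.44
bd·Var(Y) = (-1.4)·2·30 = -84
(ad+bc)·Cov(B, Y) = (-2.88)·15 = -43.2
Cov(S, Z) = 61.44 + (-84) + (-43.2) = -65.76.

Cov(S, Z) = -65.76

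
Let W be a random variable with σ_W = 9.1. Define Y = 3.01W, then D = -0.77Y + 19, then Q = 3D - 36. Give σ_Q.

σ_Q = 63.27321

σ_Y = |3.01|·9.1 = 27.391.
σ_D = |-0.77|·27.391 = 21.09107.
σ_Q = |3|·21.09107 = 63.27321.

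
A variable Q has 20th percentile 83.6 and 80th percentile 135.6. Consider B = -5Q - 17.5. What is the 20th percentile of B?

Since a = -5 < 0 the transformation is decreasing, reversing order: the 20th percentile of B corresponds to the 80th percentile of Q.
So P_{20}(B) = a·P_{80}(Q) + b = (-5)·135.6 + (-17.5) = -695.5.

20th percentile of B = -695.5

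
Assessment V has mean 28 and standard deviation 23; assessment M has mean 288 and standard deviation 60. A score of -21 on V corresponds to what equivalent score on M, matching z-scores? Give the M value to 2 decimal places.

z = (-21 − 28)/23 ≈ -2.1304.
M = 288 + z·60 = 288 + (-21 − 28)·60/23 ≈ 160.17.

M = 160.17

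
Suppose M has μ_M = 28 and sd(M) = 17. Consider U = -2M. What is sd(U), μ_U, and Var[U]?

sd(U) = 34, μ_U = -56, Var[U] = 1156

U = -2M is linear with a = -2, b = 0.
sd(U) = |a|·sd(M) = |-2|·17 = 34.
μ_U = a·μ_M + b = (-2)·28 = -56.
Var[M] = 17² = 289.
Var[U] = a²·Var[M] = (-2)²·289 = 1156.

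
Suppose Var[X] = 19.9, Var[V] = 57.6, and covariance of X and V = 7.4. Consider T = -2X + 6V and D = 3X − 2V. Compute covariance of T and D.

covariance of T and D = -647.8

By bilinearity, covariance of T and D = ac·Var[X] + bd·Var[V] + (ad+bc)·covariance of X and V, with a=-2, b=6, c=3, d=-2.
ac·Var[X] = (-2)·3·19.9 = -119.4
bd·Var[V] = 6·(-2)·57.6 = -691.2
(ad+bc)·covariance of X and V = (22)·7.4 = 162.8
covariance of T and D = -119.4 + (-691.2) + 162.8 = -647.8.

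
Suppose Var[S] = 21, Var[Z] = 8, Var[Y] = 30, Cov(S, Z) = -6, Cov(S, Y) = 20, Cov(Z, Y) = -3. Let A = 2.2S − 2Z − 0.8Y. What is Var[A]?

Var[A] = 125.64

Var[A] = a²·Var[S] + b²·Var[Z] + c²·Var[Y] + 2ab·Cov(S, Z) + 2ac·Cov(S, Y) + 2bc·Cov(Z, Y), with a = 2.2, b = -2, c = -0.8.
= 101.64 + 32 + 19.2 + 52.8 + (-70.4) + (-9.6)
= 125.64.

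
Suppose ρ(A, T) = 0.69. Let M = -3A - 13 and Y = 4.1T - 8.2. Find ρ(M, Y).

Linear rescalings preserve |correlation|; the slopes -3 and 4.1 have opposite signs, so the correlation flips sign: ρ(M, Y) = −ρ(A, T) = -0.69.

ρ(M, Y) = -0.69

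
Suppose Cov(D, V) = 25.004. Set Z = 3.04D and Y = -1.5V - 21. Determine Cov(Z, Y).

Cov(Z, Y) = a·c·Cov(D, V) = 3.04·(-1.5)·25.004 = -114.01824. Additive constants drop out.

Cov(Z, Y) = -114.01824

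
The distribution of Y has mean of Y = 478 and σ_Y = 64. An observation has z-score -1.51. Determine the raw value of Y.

Y = mean of Y + z·σ_Y = 478 + (-1.51)·64 = 381.36.

Y = 381.36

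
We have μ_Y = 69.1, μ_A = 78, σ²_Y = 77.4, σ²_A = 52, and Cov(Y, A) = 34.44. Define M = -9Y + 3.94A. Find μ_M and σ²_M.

μ_M = -314.58, σ²_M = 4634.1424

μ_M = (-9)·μ_Y + 3.94·μ_A = (-9)·69.1 + 3.94·78 = -314.58.
σ²_M = a²·σ²_Y + b²·σ²_A + 2ab·Cov(Y, A) with a = -9, b = 3.94.
= (-9)²·77.4 + 3.94²·52 + 2·(-9)·3.94·34.44
= 6269.4 + 807.2272 + (-2442.4848) = 4634.1424.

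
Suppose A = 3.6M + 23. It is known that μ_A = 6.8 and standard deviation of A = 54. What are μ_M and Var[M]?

From A = 3.6M + 23: μ_A = a·μ_M + b, so μ_M = (μ_A − b)/a = (6.8 − 23)/3.6 = -4.5.
Var[A] = 54² = 2916.
Var[A] = a²·Var[M], so Var[M] = 2916/3.6² = 225.

μ_M = -4.5, Var[M] = 225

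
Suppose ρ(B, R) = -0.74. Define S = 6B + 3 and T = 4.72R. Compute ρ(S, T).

Linear rescalings preserve correlation up to sign; here the slopes 6 and 4.72 have the same sign, so ρ(S, T) = ρ(B, R) = -0.74.

ρ(S, T) = -0.74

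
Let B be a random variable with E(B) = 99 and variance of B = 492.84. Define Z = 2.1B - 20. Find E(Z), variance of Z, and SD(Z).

E(Z) = 187.9, variance of Z = 2173.4244, SD(Z) = 46.62

Z = 2.1B - 20 is linear with a = 2.1, b = -20.
E(Z) = a·E(B) + b = 2.1·99 + (-20) = 187.9.
variance of Z = a²·variance of B = 2.1²·492.84 = 2173.4244 (the additive constant -20 does not affect variance).
SD(B) = √492.84 = 22.2.
SD(Z) = |a|·SD(B) = |2.1|·22.2 = 46.62.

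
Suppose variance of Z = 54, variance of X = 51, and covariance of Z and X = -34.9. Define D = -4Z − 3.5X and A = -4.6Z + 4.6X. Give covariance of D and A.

By bilinearity, covariance of D and A = ac·variance of Z + bd·variance of X + (ad+bc)·covariance of Z and X, with a=-4, b=-3.5, c=-4.6, d=4.6.
ac·variance of Z = (-4)·(-4.6)·54 = 993.6
bd·variance of X = (-3.5)·4.6·51 = -821.1
(ad+bc)·covariance of Z and X = (-2.3)·(-34.9) = 80.27
covariance of D and A = 993.6 + (-821.1) + 80.27 = 252.77.

covariance of D and A = 252.77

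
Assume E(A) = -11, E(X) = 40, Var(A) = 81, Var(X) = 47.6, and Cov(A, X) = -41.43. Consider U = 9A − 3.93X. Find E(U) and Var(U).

E(U) = -256.2, Var(U) = 10226.93544

E(U) = 9·E(A) + (-3.93)·E(X) = 9·(-11) + (-3.93)·40 = -256.2.
Var(U) = a²·Var(A) + b²·Var(X) + 2ab·Cov(A, X) with a = 9, b = -3.93.
= 9²·81 + (-3.93)²·47.6 + 2·9·(-3.93)·(-41.43)
= 6561 + 735.17724 + 2930.7582 = 10226.93544.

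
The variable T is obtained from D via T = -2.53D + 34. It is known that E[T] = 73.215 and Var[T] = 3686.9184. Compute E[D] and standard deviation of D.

E[D] = -15.5, standard deviation of D = 24

From T = -2.53D + 34: E[T] = a·E[D] + b, so E[D] = (E[T] − b)/a = (73.215 − 34)/(-2.53) = -15.5.
standard deviation of T = √3686.9184 = 60.72.
standard deviation of T = |a|·standard deviation of D, so standard deviation of D = 60.72/|-2.53| = 24.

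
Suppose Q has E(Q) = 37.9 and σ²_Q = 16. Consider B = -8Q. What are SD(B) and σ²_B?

SD(B) = 32, σ²_B = 1024

B = -8Q is linear with a = -8, b = 0.
SD(Q) = √16 = 4.
SD(B) = |a|·SD(Q) = |-8|·4 = 32.
σ²_B = a²·σ²_Q = (-8)²·16 = 1024.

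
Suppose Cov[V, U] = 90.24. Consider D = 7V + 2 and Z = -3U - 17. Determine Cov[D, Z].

Cov[D, Z] = a·c·Cov[V, U] = 7·(-3)·90.24 = -1895.04. Additive constants drop out.

Cov[D, Z] = -1895.04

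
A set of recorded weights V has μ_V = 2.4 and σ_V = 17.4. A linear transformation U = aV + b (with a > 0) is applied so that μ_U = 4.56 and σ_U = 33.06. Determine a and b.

σ_U = a·σ_V (a > 0), so a = 33.06/17.4 = 1.9.
μ_U = a·μ_V + b, so b = 4.56 − 1.9·2.4 = 0.

a = 1.9, b = 0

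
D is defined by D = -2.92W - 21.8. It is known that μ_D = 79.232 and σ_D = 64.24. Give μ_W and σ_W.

From D = -2.92W - 21.8: μ_D = a·μ_W + b, so μ_W = (μ_D − b)/a = (79.232 − (-21.8))/(-2.92) = -34.6.
σ_D = |a|·σ_W, so σ_W = 64.24/|-2.92| = 22.

μ_W = -34.6, σ_W = 22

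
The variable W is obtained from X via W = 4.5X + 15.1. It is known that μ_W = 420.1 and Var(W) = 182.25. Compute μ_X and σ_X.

From W = 4.5X + 15.1: μ_W = a·μ_X + b, so μ_X = (μ_W − b)/a = (420.1 − 15.1)/4.5 = 90.
σ_W = √182.25 = 13.5.
σ_W = |a|·σ_X, so σ_X = 13.5/|4.5| = 3.

μ_X = 90, σ_X = 3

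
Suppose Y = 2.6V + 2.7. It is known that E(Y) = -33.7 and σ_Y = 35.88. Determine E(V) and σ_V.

From Y = 2.6V + 2.7: E(Y) = a·E(V) + b, so E(V) = (E(Y) − b)/a = (-33.7 − 2.7)/2.6 = -14.
σ_Y = |a|·σ_V, so σ_V = 35.88/|2.6| = 13.8.

E(V) = -14, σ_V = 13.8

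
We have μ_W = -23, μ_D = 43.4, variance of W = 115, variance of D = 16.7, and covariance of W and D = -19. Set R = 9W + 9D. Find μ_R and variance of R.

μ_R = 183.6, variance of R = 7589.7

μ_R = 9·μ_W + 9·μ_D = 9·(-23) + 9·43.4 = 183.6.
variance of R = a²·variance of W + b²·variance of D + 2ab·covariance of W and D with a = 9, b = 9.
= 9²·115 + 9²·16.7 + 2·9·9·(-19)
= 9315 + 1352.7 + (-3078) = 7589.7.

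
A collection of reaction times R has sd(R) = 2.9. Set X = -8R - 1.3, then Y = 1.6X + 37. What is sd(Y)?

sd(X) = |-8|·2.9 = 23.2.
sd(Y) = |1.6|·23.2 = 37.12.

sd(Y) = 37.12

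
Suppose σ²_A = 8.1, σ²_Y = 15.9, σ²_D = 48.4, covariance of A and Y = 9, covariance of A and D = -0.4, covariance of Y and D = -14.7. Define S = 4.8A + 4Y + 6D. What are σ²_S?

σ²_S = a²·σ²_A + b²·σ²_Y + c²·σ²_D + 2ab·covariance of A and Y + 2ac·covariance of A and D + 2bc·covariance of Y and D, with a = 4.8, b = 4, c = 6.
= 186.624 + 254.4 + 1742.4 + 345.6 + (-23.04) + (-705.6)
= 1800.384.

σ²_S = 1800.384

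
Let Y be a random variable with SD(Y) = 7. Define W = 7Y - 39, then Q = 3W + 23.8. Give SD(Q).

SD(W) = |7|·7 = 49.
SD(Q) = |3|·49 = 147.

SD(Q) = 147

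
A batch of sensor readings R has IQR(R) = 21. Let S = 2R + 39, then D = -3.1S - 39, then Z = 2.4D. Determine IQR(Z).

IQR(S) = |2|·21 = 42.
IQR(D) = |-3.1|·42 = 130.2.
IQR(Z) = |2.4|·130.2 = 312.48.

IQR(Z) = 312.48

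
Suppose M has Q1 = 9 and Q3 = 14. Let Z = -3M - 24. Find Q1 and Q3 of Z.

a = -3 < 0 reverses order: Q1(Z) comes from Q3(M), Q3(Z) from Q1(M).
Q1(Z) = (-3)·14 + (-24) = -66; Q3(Z) = (-3)·9 + (-24) = -51.

Q1(Z) = -66, Q3(Z) = -51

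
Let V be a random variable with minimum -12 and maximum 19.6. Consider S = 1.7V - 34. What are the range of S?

Range of V = 19.6 − (-12) = 31.6.
Range(S) = |a|·Range(V) = |1.7|·31.6 = 53.72.

Range(S) = 53.72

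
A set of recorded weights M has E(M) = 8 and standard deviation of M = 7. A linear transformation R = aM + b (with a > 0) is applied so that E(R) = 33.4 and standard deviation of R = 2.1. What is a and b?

standard deviation of R = a·standard deviation of M (a > 0), so a = 2.1/7 = 0.3.
E(R) = a·E(M) + b, so b = 33.4 − 0.3·8 = 31.

a = 0.3, b = 31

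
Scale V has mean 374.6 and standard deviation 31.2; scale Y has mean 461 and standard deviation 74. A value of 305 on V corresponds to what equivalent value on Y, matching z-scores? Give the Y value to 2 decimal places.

z = (305 − 374.6)/31.2 ≈ -2.2308.
Y = 461 + z·74 = 461 + (305 − 374.6)·74/31.2 ≈ 295.92.

Y = 295.92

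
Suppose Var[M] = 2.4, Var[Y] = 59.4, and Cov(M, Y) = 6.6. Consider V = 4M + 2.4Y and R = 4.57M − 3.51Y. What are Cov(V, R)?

Cov(V, R) = -476.7888

By bilinearity, Cov(V, R) = ac·Var[M] + bd·Var[Y] + (ad+bc)·Cov(M, Y), with a=4, b=2.4, c=4.57, d=-3.51.
ac·Var[M] = 4·4.57·2.4 = 43.872
bd·Var[Y] = 2.4·(-3.51)·59.4 = -500.3856
(ad+bc)·Cov(M, Y) = (-3.072)·6.6 = -20.2752
Cov(V, R) = 43.872 + (-500.3856) + (-20.2752) = -476.7888.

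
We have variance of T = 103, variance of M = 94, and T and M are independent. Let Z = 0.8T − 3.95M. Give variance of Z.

variance of Z = 1532.555

variance of Z = a²·variance of T + b²·variance of M + 2ab·covariance of T and M with a = 0.8, b = -3.95.
Independence gives covariance of T and M = 0.
= 0.8²·103 + (-3.95)²·94 + 2·0.8·(-3.95)·0
= 65.92 + 1466.635 + 0 = 1532.555.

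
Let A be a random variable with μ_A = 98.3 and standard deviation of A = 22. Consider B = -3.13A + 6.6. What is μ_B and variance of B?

B = -3.13A + 6.6 is linear with a = -3.13, b = 6.6.
μ_B = a·μ_A + b = (-3.13)·98.3 + 6.6 = -301.079.
variance of A = 22² = 484.
variance of B = a²·variance of A = (-3.13)²·484 = 4741.6996 (the additive constant 6.6 does not affect variance).

μ_B = -301.079, variance of B = 4741.6996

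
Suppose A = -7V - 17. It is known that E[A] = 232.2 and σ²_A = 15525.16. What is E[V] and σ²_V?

From A = -7V - 17: E[A] = a·E[V] + b, so E[V] = (E[A] − b)/a = (232.2 − (-17))/(-7) = -35.6.
σ²_A = a²·σ²_V, so σ²_V = 15525.16/(-7)² = 316.84.

E[V] = -35.6, σ²_V = 316.84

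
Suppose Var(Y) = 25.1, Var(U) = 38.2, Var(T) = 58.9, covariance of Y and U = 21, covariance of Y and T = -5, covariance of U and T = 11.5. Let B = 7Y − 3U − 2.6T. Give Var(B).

Var(B) = a²·Var(Y) + b²·Var(U) + c²·Var(T) + 2ab·covariance of Y and U + 2ac·covariance of Y and T + 2bc·covariance of U and T, with a = 7, b = -3, c = -2.6.
= 1229.9 + 343.8 + 398.164 + (-882) + 182 + 179.4
= 1451.264.

Var(B) = 1451.264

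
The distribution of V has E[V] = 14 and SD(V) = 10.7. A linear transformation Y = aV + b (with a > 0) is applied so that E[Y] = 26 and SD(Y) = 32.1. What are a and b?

a = 3, b = -16

SD(Y) = a·SD(V) (a > 0), so a = 32.1/10.7 = 3.
E[Y] = a·E[V] + b, so b = 26 − 3·14 = -16.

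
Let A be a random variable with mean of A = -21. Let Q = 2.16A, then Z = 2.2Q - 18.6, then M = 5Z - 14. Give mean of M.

mean of Q = 2.16·(-21) = -45.36.
mean of Z = 2.2·(-45.36) + (-18.6) = -118.392.
mean of M = 5·(-118.392) + (-14) = -605.96.

mean of M = -605.96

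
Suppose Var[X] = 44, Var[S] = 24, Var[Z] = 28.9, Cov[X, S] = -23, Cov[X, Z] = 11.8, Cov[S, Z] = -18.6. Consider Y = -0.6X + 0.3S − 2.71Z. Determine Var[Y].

Var[Y] = a²·Var[X] + b²·Var[S] + c²·Var[Z] + 2ab·Cov[X, S] + 2ac·Cov[X, Z] + 2bc·Cov[S, Z], with a = -0.6, b = 0.3, c = -2.71.
= 15.84 + 2.16 + 212.24449 + 8.28 + 38.3736 + 30.2436
= 307.14169.

Var[Y] = 307.14169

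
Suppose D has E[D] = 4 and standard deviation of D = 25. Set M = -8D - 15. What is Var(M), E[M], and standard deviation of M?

M = -8D - 15 is linear with a = -8, b = -15.
Var(D) = 25² = 625.
Var(M) = a²·Var(D) = (-8)²·625 = 40000 (the additive constant -15 does not affect variance).
E[M] = a·E[D] + b = (-8)·4 + (-15) = -47.
standard deviation of M = |a|·standard deviation of D = |-8|·25 = 200.

Var(M) = 40000, E[M] = -47, standard deviation of M = 200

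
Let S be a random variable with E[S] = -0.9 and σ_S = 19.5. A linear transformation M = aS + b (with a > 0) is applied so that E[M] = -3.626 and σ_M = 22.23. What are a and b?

a = 1.14, b = -2.6

σ_M = a·σ_S (a > 0), so a = 22.23/19.5 = 1.14.
E[M] = a·E[S] + b, so b = -3.626 − 1.14·(-0.9) = -2.6.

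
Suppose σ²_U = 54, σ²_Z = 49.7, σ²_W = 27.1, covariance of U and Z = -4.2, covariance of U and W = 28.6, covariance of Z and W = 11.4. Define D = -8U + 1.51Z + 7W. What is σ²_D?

σ²_D = 2036.48897

σ²_D = a²·σ²_U + b²·σ²_Z + c²·σ²_W + 2ab·covariance of U and Z + 2ac·covariance of U and W + 2bc·covariance of Z and W, with a = -8, b = 1.51, c = 7.
= 3456 + 113.32097 + 1327.9 + 101.472 + (-3203.2) + 240.996
= 2036.48897.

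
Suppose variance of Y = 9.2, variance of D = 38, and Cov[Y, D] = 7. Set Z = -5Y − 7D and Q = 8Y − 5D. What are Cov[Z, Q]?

Cov[Z, Q] = 745

By bilinearity, Cov[Z, Q] = ac·variance of Y + bd·variance of D + (ad+bc)·Cov[Y, D], with a=-5, b=-7, c=8, d=-5.
ac·variance of Y = (-5)·8·9.2 = -368
bd·variance of D = (-7)·(-5)·38 = 1330
(ad+bc)·Cov[Y, D] = (-31)·7 = -217
Cov[Z, Q] = -368 + 1330 + (-217) = 745.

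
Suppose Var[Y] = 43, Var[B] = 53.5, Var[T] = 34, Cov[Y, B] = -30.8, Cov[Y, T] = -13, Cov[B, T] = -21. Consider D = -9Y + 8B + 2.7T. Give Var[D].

Var[D] = a²·Var[Y] + b²·Var[B] + c²·Var[T] + 2ab·Cov[Y, B] + 2ac·Cov[Y, T] + 2bc·Cov[B, T], with a = -9, b = 8, c = 2.7.
= 3483 + 3424 + 247.86 + 4435.2 + 631.8 + (-907.2)
= 11314.66.

Var[D] = 11314.66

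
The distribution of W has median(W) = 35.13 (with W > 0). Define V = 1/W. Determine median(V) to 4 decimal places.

median(V) = 0.0285

1/W is monotone on this domain, so median(V) = 1/(35.13) ≈ 0.0285.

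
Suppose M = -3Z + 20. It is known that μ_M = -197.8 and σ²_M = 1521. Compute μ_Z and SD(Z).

From M = -3Z + 20: μ_M = a·μ_Z + b, so μ_Z = (μ_M − b)/a = (-197.8 − 20)/(-3) = 72.6.
SD(M) = √1521 = 39.
SD(M) = |a|·SD(Z), so SD(Z) = 39/|-3| = 13.

μ_Z = 72.6, SD(Z) = 13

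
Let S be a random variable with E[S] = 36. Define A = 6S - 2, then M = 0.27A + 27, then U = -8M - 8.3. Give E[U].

E[A] = 6·36 + (-2) = 214.
E[M] = 0.27·214 + 27 = 84.78.
E[U] = (-8)·84.78 + (-8.3) = -686.54.

E[U] = -686.54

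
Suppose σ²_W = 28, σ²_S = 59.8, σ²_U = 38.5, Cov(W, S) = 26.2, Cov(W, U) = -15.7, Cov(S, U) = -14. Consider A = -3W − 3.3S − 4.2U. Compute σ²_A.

σ²_A = 1317.402

σ²_A = a²·σ²_W + b²·σ²_S + c²·σ²_U + 2ab·Cov(W, S) + 2ac·Cov(W, U) + 2bc·Cov(S, U), with a = -3, b = -3.3, c = -4.2.
= 252 + 651.222 + 679.14 + 518.76 + (-395.64) + (-388.08)
= 1317.402.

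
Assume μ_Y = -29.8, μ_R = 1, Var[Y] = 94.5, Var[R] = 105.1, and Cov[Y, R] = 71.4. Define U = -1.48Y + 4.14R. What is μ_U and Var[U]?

μ_U = 48.244, Var[U] = 1133.4006

μ_U = (-1.48)·μ_Y + 4.14·μ_R = (-1.48)·(-29.8) + 4.14·1 = 48.244.
Var[U] = a²·Var[Y] + b²·Var[R] + 2ab·Cov[Y, R] with a = -1.48, b = 4.14.
= (-1.48)²·94.5 + 4.14²·105.1 + 2·(-1.48)·4.14·71.4
= 206.9928 + 1801.37196 + (-874.96416) = 1133.4006.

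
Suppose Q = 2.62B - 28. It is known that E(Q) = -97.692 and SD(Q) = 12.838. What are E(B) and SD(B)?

From Q = 2.62B - 28: E(Q) = a·E(B) + b, so E(B) = (E(Q) − b)/a = (-97.692 − (-28))/2.62 = -26.6.
SD(Q) = |a|·SD(B), so SD(B) = 12.838/|2.62| = 4.9.

E(B) = -26.6, SD(B) = 4.9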